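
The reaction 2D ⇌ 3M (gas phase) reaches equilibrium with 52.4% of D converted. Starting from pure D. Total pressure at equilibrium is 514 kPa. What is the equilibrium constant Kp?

Take 1 mol D as basis and let X be its fractional conversion, so ξ = 0.5X.
Mole table: n_D = 1 − X; n_M = 1.5X.
Total moles n_T = 1 + 0.5X.
At X = 0.524: n_D = 0.476, n_M = 0.786, n_T = 1.26.
p_i = (n_i/n_T)·P. Kp = p_M^3 / (p_D^2) = 873 kPa.

Kp = 873 kPa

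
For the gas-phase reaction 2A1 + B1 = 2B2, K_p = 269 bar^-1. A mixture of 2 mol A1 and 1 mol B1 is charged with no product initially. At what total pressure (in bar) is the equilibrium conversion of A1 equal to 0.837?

Take 2 mol A1 as basis and let X be its fractional conversion, so ξ = X.
Mole table: n_A1 = 2 − 2X; n_B1 = 1 − X; n_B2 = 2X.
Summing: n_T = 3 − X.
K_p = p_B2^2 / (p_A1^2 p_B1) with p_i = (n_i/n_T)·P.
At X = 0.837: the mole-fraction product g(X) = Π y_i^ν_i = 349.9. Since K_p = g(X)·P^{-1}, P = (g/K_p)^(1/1) = (349.9/269)^(1/1) = 1.3 bar.

P = 1.3 bar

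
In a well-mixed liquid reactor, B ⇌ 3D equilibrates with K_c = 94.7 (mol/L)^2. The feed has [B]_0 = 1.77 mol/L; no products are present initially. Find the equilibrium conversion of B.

Let X = conversion of B; extent ξ = 1.77·X mol/L.
Concentrations: [B] = 1.77 − 1.77X; [D] = 5.31X.
K_c = [D]^3 / ([B]).
Setting equal to 94.7 and solving for X on (0,1) gives X = 0.697.

X = 0.697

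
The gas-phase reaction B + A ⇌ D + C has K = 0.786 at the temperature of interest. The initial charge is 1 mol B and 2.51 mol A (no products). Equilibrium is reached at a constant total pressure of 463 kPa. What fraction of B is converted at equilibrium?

Basis: 1 mol B initially; let X = conversion of B. Extent ξ = X.
Mole table: n_B = 1 − X; n_A = 2.51 − X; n_D = X; n_C = X.
n_T stays at 3.51 (no change in mole number).
With p_i = (n_i/n_T)P, K = p_D p_C / (p_B p_A).
Substituting and setting equal to 0.786 gives a polynomial in X; the root in (0,1) is X = 0.679.

X = 0.679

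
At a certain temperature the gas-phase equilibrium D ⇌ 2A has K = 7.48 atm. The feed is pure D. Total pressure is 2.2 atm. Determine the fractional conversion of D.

X = 0.678

Take 1 mol D as basis and let X be its fractional conversion, so ξ = X.
Moles: n_D = 1 − X; n_A = 2X.
Total moles n_T = 1 + X.
Mole fractions y_i = n_i/n_T; K = p_A^2 / (p_D) with p_i = y_i·P.
Equating to 7.48 atm and solving on 0 < X < 1: X = 0.678.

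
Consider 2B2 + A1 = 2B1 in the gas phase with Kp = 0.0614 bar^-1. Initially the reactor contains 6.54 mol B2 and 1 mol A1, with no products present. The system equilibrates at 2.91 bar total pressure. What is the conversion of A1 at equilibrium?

Take 1 mol A1 as basis and let X be its fractional conversion, so ξ = X.
Species balance: n_B2 = 6.54 − 2X; n_A1 = 1 − X; n_B1 = 2X.
Total moles n_T = 7.54 − X.
y_i = n_i/n_T, p_i = y_i·P. Kp = p_B1^2 / (p_B2^2 p_A1).
Equating to 0.0614 bar^-1 and solving on 0 < X < 1: X = 0.365.

X = 0.365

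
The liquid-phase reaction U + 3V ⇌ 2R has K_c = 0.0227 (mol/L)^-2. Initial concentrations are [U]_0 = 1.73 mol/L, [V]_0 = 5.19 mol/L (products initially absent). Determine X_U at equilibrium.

Let X = conversion of U; extent ξ = 1.73·X mol/L.
Concentrations: [U] = 1.73 − 1.73X; [V] = 5.19 − 5.19X; [R] = 3.46X.
K_c = [R]^2 / ([U] [V]^3).
Setting equal to 0.0227 and solving for X on (0,1) gives X = 0.316.

X = 0.316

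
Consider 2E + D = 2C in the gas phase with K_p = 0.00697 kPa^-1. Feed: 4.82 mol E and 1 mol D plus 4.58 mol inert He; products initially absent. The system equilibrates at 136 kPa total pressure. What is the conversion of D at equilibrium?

Take 1 mol D as basis and let X be its fractional conversion, so ξ = X.
Mole table: n_E = 4.82 − 2X; n_D = 1 − X; n_C = 2X; n_I = 4.58 (inert).
Total moles n_T = 10.4 − X.
With p_i = (n_i/n_T)P, K_p = p_C^2 / (p_E^2 p_D).
Equating to 0.00697 kPa^-1 and solving on 0 < X < 1: X = 0.449.

X = 0.449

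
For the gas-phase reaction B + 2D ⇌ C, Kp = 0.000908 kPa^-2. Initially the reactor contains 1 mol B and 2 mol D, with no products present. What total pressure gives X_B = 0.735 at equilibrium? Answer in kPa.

P = 160 kPa

Let X = conversion of B (basis 1 mol B); extent of reaction ξ = X.
Moles: n_B = 1 − X; n_D = 2 − 2X; n_C = X.
n_T = Σnᵢ = 3 − 2X.
Kp = p_C / (p_B p_D^2) with p_i = (n_i/n_T)·P.
At X = 0.735: the mole-fraction product g(X) = Π y_i^ν_i = 23.11. Since Kp = g(X)·P^{-2}, P = (g/Kp)^(1/2) = (23.11/0.000908)^(1/2) = 160 kPa.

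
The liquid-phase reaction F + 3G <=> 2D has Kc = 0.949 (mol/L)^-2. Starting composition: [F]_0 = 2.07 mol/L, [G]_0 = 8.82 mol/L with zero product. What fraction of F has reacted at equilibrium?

Let X = conversion of F; extent ξ = 2.07·X mol/L.
Concentrations: [F] = 2.07 − 2.07X; [G] = 8.82 − 6.21X; [D] = 4.14X.
Kc = [D]^2 / ([F] [G]^3).
Equating to 0.949 (mol/L)^-2: the physical root is X = 0.854.

X = 0.854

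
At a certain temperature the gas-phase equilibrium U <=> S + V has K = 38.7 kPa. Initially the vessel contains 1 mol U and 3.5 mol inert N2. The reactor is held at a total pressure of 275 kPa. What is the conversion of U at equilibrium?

Let X = conversion of U (basis 1 mol U); extent of reaction ξ = X.
Moles: n_U = 1 − X; n_S = X; n_V = X; n_I = 3.5 (inert).
n_T = Σnᵢ = 4.5 + X.
y_i = n_i/n_T, p_i = y_i·P. K = p_S p_V / (p_U).
Equating to 38.7 kPa and solving on 0 < X < 1: X = 0.560.

X = 0.560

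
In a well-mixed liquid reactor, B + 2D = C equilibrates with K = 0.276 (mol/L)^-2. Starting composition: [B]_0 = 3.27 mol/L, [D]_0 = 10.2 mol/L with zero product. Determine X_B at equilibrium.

X = 0.854

Let X = conversion of B; extent ξ = 3.27·X mol/L.
Concentrations: [B] = 3.27 − 3.27X; [D] = 10.2 − 6.54X; [C] = 3.27X.
K = [C] / ([B] [D]^2).
This equals 0.276 at X = 0.854 (the root in 0 < X < 1).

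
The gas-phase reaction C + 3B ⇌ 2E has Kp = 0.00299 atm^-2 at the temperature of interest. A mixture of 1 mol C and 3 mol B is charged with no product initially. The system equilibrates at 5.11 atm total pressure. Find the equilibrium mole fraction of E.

y_E = 0.077

Take 1 mol C as basis and let X be its fractional conversion, so ξ = X.
Moles: n_C = 1 − X; n_B = 3 − 3X; n_E = 2X.
n_T = Σnᵢ = 4 − 2X.
With p_i = (n_i/n_T)P, Kp = p_E^2 / (p_C p_B^3).
This yields a degree-4 equation in X; solving on (0,1), X = 0.143.
Then n_E = 0.287, n_T = 3.71, so y_E = 0.077.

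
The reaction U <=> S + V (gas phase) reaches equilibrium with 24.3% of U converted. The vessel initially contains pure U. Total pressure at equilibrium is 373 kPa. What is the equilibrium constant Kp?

Kp = 23.4 kPa

Let X = conversion of U (basis 1 mol U); extent of reaction ξ = X.
Mole table: n_U = 1 − X; n_S = X; n_V = X.
Total moles n_T = 1 + X.
At X = 0.243: n_U = 0.757, n_S = 0.243, n_V = 0.243, n_T = 1.24.
p_i = (n_i/n_T)·P. Kp = p_S p_V / (p_U) = 23.4 kPa.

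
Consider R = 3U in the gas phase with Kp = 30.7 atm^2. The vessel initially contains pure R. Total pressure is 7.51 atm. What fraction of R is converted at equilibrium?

X = 0.334

Let X = conversion of R (basis 1 mol R); extent of reaction ξ = X.
Mole table: n_R = 1 − X; n_U = 3X.
Summing: n_T = 1 + 2X.
y_i = n_i/n_T, p_i = y_i·P. Kp = p_U^3 / (p_R).
Setting this equal to 30.7 atm^2 and taking the physical root (0 < X < 1) gives X = 0.334.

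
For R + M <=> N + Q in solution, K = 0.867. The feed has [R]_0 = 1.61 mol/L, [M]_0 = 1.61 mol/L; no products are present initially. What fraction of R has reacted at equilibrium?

Let X = conversion of R; extent ξ = 1.61·X mol/L.
Concentrations: [R] = 1.61 − 1.61X; [M] = 1.61 − 1.61X; [N] = 1.61X; [Q] = 1.61X.
K = [N] [Q] / ([R] [M]).
This equals 0.867 at X = 0.482 (the root in 0 < X < 1).

X = 0.482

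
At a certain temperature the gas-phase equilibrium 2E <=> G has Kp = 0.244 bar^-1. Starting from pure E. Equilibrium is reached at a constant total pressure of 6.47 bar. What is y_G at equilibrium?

y_G = 0.460

Let X = conversion of E (basis 1 mol E); extent of reaction ξ = 0.5X.
At extent ξ: n_E = 1 − X; n_G = 0.5X.
n_T = Σnᵢ = 1 − 0.5X.
Mole fractions y_i = n_i/n_T; Kp = p_G / (p_E^2) with p_i = y_i·P.
Equating to 0.244 bar^-1 and solving on 0 < X < 1: X = 0.630.
Then n_G = 0.315, n_T = 0.685, so y_G = 0.460.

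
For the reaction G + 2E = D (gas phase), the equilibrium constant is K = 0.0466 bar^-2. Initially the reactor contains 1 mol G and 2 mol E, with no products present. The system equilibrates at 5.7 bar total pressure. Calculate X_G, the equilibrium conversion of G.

Let X = conversion of G (basis 1 mol G); extent of reaction ξ = X.
Species balance: n_G = 1 − X; n_E = 2 − 2X; n_D = X.
Total moles n_T = 3 − 2X.
y_i = n_i/n_T, p_i = y_i·P. K = p_D / (p_G p_E^2).
Equating to 0.0466 bar^-2 and solving on 0 < X < 1: X = 0.331.

X = 0.331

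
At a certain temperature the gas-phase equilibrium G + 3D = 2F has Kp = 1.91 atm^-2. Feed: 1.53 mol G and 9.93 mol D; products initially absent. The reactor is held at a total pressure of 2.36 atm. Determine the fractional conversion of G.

X = 0.851

Let X = conversion of G (basis 1.53 mol G); extent of reaction ξ = 1.53X.
At extent ξ: n_G = 1.53 − 1.53X; n_D = 9.93 − 4.59X; n_F = 3.06X.
Summing: n_T = 11.5 − 3.06X.
Mole fractions y_i = n_i/n_T; Kp = p_F^2 / (p_G p_D^3) with p_i = y_i·P.
Substituting and setting equal to 1.91 atm^-2 gives a polynomial in X; the root in (0,1) is X = 0.851.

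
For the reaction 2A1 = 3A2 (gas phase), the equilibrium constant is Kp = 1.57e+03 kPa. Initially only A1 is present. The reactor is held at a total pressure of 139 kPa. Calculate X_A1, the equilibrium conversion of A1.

X = 0.716

Basis: 1 mol A1 initially; let X = conversion of A1. Extent ξ = 0.5X.
Mole table: n_A1 = 1 − X; n_A2 = 1.5X.
Total moles n_T = 1 + 0.5X.
Mole fractions y_i = n_i/n_T; Kp = p_A2^3 / (p_A1^2) with p_i = y_i·P.
Equating to 1.57e+03 kPa and solving on 0 < X < 1: X = 0.716.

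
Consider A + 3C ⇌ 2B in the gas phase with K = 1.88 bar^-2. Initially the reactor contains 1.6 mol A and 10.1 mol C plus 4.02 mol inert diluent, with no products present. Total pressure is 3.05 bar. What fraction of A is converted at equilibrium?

Take 1.6 mol A as basis and let X be its fractional conversion, so ξ = 1.6X.
At extent ξ: n_A = 1.6 − 1.6X; n_C = 10.1 − 4.8X; n_B = 3.2X; n_I = 4.02 (inert).
n_T = Σnᵢ = 15.7 − 3.2X.
Mole fractions y_i = n_i/n_T; K = p_B^2 / (p_A p_C^3) with p_i = y_i·P.
Equating to 1.88 bar^-2 and solving on 0 < X < 1: X = 0.820.

X = 0.820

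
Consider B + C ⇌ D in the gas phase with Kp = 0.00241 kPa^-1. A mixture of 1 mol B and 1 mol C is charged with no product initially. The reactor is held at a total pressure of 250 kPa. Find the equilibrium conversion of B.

Take 1 mol B as basis and let X be its fractional conversion, so ξ = X.
Species balance: n_B = 1 − X; n_C = 1 − X; n_D = X.
Summing: n_T = 2 − X.
With p_i = (n_i/n_T)P, Kp = p_D / (p_B p_C).
This yields a degree-2 equation in X; solving on (0,1), X = 0.210.

X = 0.210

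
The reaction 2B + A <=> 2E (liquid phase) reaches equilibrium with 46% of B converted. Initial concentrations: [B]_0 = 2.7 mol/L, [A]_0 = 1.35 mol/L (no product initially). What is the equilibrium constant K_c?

Let X = conversion of B.
Concentrations: [B] = 2.7 − 2.7X; [A] = 1.35 − 1.35X; [E] = 2.7X.
At X = 0.46: [B] = 1.46, [A] = 0.729, [E] = 1.24.
K_c = [E]^2 / ([B]^2 [A]) = 0.995 L/mol.

K_c = 0.995 L/mol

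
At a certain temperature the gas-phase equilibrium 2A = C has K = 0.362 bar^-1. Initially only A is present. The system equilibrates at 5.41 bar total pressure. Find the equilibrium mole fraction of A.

Take 1 mol A as basis and let X be its fractional conversion, so ξ = 0.5X.
Mole table: n_A = 1 − X; n_C = 0.5X.
n_T = Σnᵢ = 1 − 0.5X.
Mole fractions y_i = n_i/n_T; K = p_C / (p_A^2) with p_i = y_i·P.
Equating to 0.362 bar^-1 and solving on 0 < X < 1: X = 0.664.
Then n_A = 0.336, n_T = 0.668, so y_A = 0.504.

y_A = 0.504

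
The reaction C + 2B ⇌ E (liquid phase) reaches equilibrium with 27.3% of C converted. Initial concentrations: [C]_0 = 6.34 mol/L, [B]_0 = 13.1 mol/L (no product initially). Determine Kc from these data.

Kc = 0.00404 (mol/L)^-2

Let X = conversion of C.
Concentrations: [C] = 6.34 − 6.34X; [B] = 13.1 − 12.7X; [E] = 6.34X.
At X = 0.273: [C] = 4.61, [B] = 9.64, [E] = 1.73.
Kc = [E] / ([C] [B]^2) = 0.00404 (mol/L)^-2.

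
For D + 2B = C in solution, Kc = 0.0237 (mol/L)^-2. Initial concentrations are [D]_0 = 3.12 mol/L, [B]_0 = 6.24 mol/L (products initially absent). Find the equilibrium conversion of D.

Let X = conversion of D; extent ξ = 3.12·X mol/L.
Concentrations: [D] = 3.12 − 3.12X; [B] = 6.24 − 6.24X; [C] = 3.12X.
Kc = [C] / ([D] [B]^2).
This equals 0.0237 at X = 0.307 (the root in 0 < X < 1).

X = 0.307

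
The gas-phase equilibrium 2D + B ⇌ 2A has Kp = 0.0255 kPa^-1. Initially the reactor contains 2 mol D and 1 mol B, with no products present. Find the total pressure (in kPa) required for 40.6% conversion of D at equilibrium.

Take 2 mol D as basis and let X be its fractional conversion, so ξ = X.
Species balance: n_D = 2 − 2X; n_B = 1 − X; n_A = 2X.
Summing: n_T = 3 − X.
Kp = p_A^2 / (p_D^2 p_B) with p_i = (n_i/n_T)·P.
At X = 0.406: the mole-fraction product g(X) = Π y_i^ν_i = 2.04. Since Kp = g(X)·P^{-1}, P = (g/Kp)^(1/1) = (2.04/0.0255)^(1/1) = 80 kPa.

P = 80 kPa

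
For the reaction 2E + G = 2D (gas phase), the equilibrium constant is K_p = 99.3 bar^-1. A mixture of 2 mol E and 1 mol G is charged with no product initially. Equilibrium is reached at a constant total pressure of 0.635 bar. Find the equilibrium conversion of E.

Take 2 mol E as basis and let X be its fractional conversion, so ξ = X.
Moles: n_E = 2 − 2X; n_G = 1 − X; n_D = 2X.
Summing: n_T = 3 − X.
With p_i = (n_i/n_T)P, K_p = p_D^2 / (p_E^2 p_G).
Equating to 99.3 bar^-1 and solving on 0 < X < 1: X = 0.732.

X = 0.732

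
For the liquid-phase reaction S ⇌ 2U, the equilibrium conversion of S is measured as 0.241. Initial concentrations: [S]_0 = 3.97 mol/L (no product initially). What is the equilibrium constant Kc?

Let X = conversion of S.
Concentrations: [S] = 3.97 − 3.97X; [U] = 7.94X.
At X = 0.241: [S] = 3.01, [U] = 1.91.
Kc = [U]^2 / ([S]) = 1.22 mol/L.

Kc = 1.22 mol/L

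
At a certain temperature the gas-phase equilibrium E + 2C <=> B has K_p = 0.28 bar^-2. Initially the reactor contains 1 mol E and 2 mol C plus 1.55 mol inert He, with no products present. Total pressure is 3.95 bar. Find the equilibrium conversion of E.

Take 1 mol E as basis and let X be its fractional conversion, so ξ = X.
Mole table: n_E = 1 − X; n_C = 2 − 2X; n_B = X; n_I = 1.55 (inert).
n_T = Σnᵢ = 4.55 − 2X.
Mole fractions y_i = n_i/n_T; K_p = p_B / (p_E p_C^2) with p_i = y_i·P.
Equating to 0.28 bar^-2 and solving on 0 < X < 1: X = 0.338.

X = 0.338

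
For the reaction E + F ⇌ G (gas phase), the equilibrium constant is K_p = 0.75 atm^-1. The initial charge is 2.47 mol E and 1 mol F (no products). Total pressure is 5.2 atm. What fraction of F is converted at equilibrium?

X = 0.713

Basis: 1 mol F initially; let X = conversion of F. Extent ξ = X.
Moles: n_E = 2.47 − X; n_F = 1 − X; n_G = X.
n_T = Σnᵢ = 3.47 − X.
Mole fractions y_i = n_i/n_T; K_p = p_G / (p_E p_F) with p_i = y_i·P.
Substituting and setting equal to 0.75 atm^-1 gives a polynomial in X; the root in (0,1) is X = 0.713.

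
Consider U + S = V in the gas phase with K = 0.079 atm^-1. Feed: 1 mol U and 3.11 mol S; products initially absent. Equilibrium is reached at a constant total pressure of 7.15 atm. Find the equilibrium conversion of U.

X = 0.294

Basis: 1 mol U initially; let X = conversion of U. Extent ξ = X.
Moles: n_U = 1 − X; n_S = 3.11 − X; n_V = X.
Summing: n_T = 4.11 − X.
With p_i = (n_i/n_T)P, K = p_V / (p_U p_S).
Substituting and setting equal to 0.079 atm^-1 gives a polynomial in X; the root in (0,1) is X = 0.294.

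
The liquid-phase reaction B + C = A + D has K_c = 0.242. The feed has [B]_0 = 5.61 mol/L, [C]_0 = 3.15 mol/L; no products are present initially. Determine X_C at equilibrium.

X = 0.431

Let X = conversion of C; extent ξ = 3.15·X mol/L.
Concentrations: [B] = 5.61 − 3.15X; [C] = 3.15 − 3.15X; [A] = 3.15X; [D] = 3.15X.
K_c = [A] [D] / ([B] [C]).
Equating to 0.242: the physical root is X = 0.431.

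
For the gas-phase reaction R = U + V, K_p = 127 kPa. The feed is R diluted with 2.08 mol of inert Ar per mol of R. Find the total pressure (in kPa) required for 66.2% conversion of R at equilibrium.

P = 367 kPa

Let X = conversion of R (basis 1 mol R); extent of reaction ξ = X.
At extent ξ: n_R = 1 − X; n_U = X; n_V = X; n_I = 2.08 (inert).
Total moles n_T = 3.08 + X.
K_p = p_U p_V / (p_R) with p_i = (n_i/n_T)·P.
At X = 0.662: the mole-fraction product g(X) = Π y_i^ν_i = 0.3465. Since K_p = g(X)·P^{1}, P = (K_p/g)^(1/1) = (127/0.3465)^(1/1) = 367 kPa.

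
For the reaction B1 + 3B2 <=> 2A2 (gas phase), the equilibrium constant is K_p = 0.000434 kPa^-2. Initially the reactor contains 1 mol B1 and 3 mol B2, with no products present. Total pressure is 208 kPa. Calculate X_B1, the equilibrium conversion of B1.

Basis: 1 mol B1 initially; let X = conversion of B1. Extent ξ = X.
Moles: n_B1 = 1 − X; n_B2 = 3 − 3X; n_A2 = 2X.
Summing: n_T = 4 − 2X.
With p_i = (n_i/n_T)P, K_p = p_A2^2 / (p_B1 p_B2^3).
Setting this equal to 0.000434 kPa^-2 and taking the physical root (0 < X < 1) gives X = 0.612.

X = 0.612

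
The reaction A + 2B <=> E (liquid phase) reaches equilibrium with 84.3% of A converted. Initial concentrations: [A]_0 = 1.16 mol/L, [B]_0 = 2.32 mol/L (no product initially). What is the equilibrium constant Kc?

Kc = 40.5 (mol/L)^-2

Let X = conversion of A.
Concentrations: [A] = 1.16 − 1.16X; [B] = 2.32 − 2.32X; [E] = 1.16X.
At X = 0.843: [A] = 0.182, [B] = 0.364, [E] = 0.978.
Kc = [E] / ([A] [B]^2) = 40.5 (mol/L)^-2.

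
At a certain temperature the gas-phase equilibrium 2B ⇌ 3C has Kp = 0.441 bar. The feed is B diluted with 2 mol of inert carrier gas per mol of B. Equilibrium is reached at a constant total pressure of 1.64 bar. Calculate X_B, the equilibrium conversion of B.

Let X = conversion of B (basis 1 mol B); extent of reaction ξ = 0.5X.
Moles: n_B = 1 − X; n_C = 1.5X; n_I = 2 (inert).
Total moles n_T = 3 + 0.5X.
Mole fractions y_i = n_i/n_T; Kp = p_C^3 / (p_B^2) with p_i = y_i·P.
This yields a degree-3 equation in X; solving on (0,1), X = 0.434.

X = 0.434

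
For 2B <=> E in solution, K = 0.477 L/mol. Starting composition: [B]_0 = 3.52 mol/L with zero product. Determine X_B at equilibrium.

X = 0.583

Let X = conversion of B; extent ξ = 3.52X/2 mol/L.
Concentrations: [B] = 3.52 − 3.52X; [E] = 1.76X.
K = [E] / ([B]^2).
Equating to 0.477 L/mol: the physical root is X = 0.583.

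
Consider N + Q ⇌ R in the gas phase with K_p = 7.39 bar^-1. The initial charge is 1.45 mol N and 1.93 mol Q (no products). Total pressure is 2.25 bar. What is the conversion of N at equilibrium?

X = 0.845

Let X = conversion of N (basis 1.45 mol N); extent of reaction ξ = 1.45X.
Moles: n_N = 1.45 − 1.45X; n_Q = 1.93 − 1.45X; n_R = 1.45X.
Total moles n_T = 3.38 − 1.45X.
y_i = n_i/n_T, p_i = y_i·P. K_p = p_R / (p_N p_Q).
This yields a degree-2 equation in X; solving on (0,1), X = 0.845.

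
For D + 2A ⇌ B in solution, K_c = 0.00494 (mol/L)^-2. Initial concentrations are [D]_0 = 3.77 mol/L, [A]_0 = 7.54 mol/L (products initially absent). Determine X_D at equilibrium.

Let X = conversion of D; extent ξ = 3.77·X mol/L.
Concentrations: [D] = 3.77 − 3.77X; [A] = 7.54 − 7.54X; [B] = 3.77X.
K_c = [B] / ([D] [A]^2).
Setting equal to 0.00494 and solving for X on (0,1) gives X = 0.164.

X = 0.164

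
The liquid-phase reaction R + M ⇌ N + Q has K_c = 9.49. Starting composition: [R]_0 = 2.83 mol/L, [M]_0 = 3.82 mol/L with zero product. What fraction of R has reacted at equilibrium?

X = 0.849

Let X = conversion of R; extent ξ = 2.83·X mol/L.
Concentrations: [R] = 2.83 − 2.83X; [M] = 3.82 − 2.83X; [N] = 2.83X; [Q] = 2.83X.
K_c = [N] [Q] / ([R] [M]).
This equals 9.49 at X = 0.849 (the root in 0 < X < 1).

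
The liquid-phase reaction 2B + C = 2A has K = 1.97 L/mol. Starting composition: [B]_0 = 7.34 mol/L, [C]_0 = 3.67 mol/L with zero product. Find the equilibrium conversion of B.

Let X = conversion of B; extent ξ = 7.34X/2 mol/L.
Concentrations: [B] = 7.34 − 7.34X; [C] = 3.67 − 3.67X; [A] = 7.34X.
K = [A]^2 / ([B]^2 [C]).
Solving K = 1.97 for X ∈ (0,1): X = 0.623.

X = 0.623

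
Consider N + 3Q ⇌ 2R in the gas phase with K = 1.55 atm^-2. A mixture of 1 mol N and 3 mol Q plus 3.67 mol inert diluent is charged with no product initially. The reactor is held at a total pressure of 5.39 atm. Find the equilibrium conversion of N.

Basis: 1 mol N initially; let X = conversion of N. Extent ξ = X.
Species balance: n_N = 1 − X; n_Q = 3 − 3X; n_R = 2X; n_I = 3.67 (inert).
Summing: n_T = 7.67 − 2X.
y_i = n_i/n_T, p_i = y_i·P. K = p_R^2 / (p_N p_Q^3).
Substituting and setting equal to 1.55 atm^-2 gives a polynomial in X; the root in (0,1) is X = 0.546.

X = 0.546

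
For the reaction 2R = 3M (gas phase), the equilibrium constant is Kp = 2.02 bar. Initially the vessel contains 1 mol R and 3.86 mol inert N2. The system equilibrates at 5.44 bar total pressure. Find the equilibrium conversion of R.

Take 1 mol R as basis and let X be its fractional conversion, so ξ = 0.5X.
At extent ξ: n_R = 1 − X; n_M = 1.5X; n_I = 3.86 (inert).
Total moles n_T = 4.86 + 0.5X.
With p_i = (n_i/n_T)P, Kp = p_M^3 / (p_R^2).
Equating to 2.02 bar and solving on 0 < X < 1: X = 0.512.

X = 0.512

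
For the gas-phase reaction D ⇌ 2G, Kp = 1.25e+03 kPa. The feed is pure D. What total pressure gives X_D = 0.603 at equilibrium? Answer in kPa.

Let X = conversion of D (basis 1 mol D); extent of reaction ξ = X.
Mole table: n_D = 1 − X; n_G = 2X.
n_T = Σnᵢ = 1 + X.
Kp = p_G^2 / (p_D) with p_i = (n_i/n_T)·P.
At X = 0.603: the mole-fraction product g(X) = Π y_i^ν_i = 2.285. Since Kp = g(X)·P^{1}, P = (Kp/g)^(1/1) = (1.25e+03/2.285)^(1/1) = 547 kPa.

P = 547 kPa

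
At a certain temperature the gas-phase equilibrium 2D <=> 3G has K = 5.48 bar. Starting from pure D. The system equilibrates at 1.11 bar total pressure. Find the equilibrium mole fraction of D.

Let X = conversion of D (basis 1 mol D); extent of reaction ξ = 0.5X.
Species balance: n_D = 1 − X; n_G = 1.5X.
n_T = Σnᵢ = 1 + 0.5X.
y_i = n_i/n_T, p_i = y_i·P. K = p_G^3 / (p_D^2).
Setting this equal to 5.48 bar and taking the physical root (0 < X < 1) gives X = 0.635.
Then n_D = 0.365, n_T = 1.32, so y_D = 0.277.

y_D = 0.277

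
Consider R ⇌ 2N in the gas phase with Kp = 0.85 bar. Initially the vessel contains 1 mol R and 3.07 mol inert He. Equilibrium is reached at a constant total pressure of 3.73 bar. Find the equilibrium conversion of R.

Take 1 mol R as basis and let X be its fractional conversion, so ξ = X.
Mole table: n_R = 1 − X; n_N = 2X; n_I = 3.07 (inert).
Total moles n_T = 4.07 + X.
y_i = n_i/n_T, p_i = y_i·P. Kp = p_N^2 / (p_R).
Equating to 0.85 bar and solving on 0 < X < 1: X = 0.393.

X = 0.393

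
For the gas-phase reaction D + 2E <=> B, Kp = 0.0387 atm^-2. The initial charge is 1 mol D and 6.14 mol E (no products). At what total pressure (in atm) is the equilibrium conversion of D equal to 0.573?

Take 1 mol D as basis and let X be its fractional conversion, so ξ = X.
At extent ξ: n_D = 1 − X; n_E = 6.14 − 2X; n_B = X.
Summing: n_T = 7.14 − 2X.
Kp = p_B / (p_D p_E^2) with p_i = (n_i/n_T)·P.
At X = 0.573: the mole-fraction product g(X) = Π y_i^ν_i = 1.933. Since Kp = g(X)·P^{-2}, P = (g/Kp)^(1/2) = (1.933/0.0387)^(1/2) = 7.07 atm.

P = 7.07 atm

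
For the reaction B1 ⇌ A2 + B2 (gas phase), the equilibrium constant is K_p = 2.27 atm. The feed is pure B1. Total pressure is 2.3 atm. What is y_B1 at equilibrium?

Basis: 1 mol B1 initially; let X = conversion of B1. Extent ξ = X.
At extent ξ: n_B1 = 1 − X; n_A2 = X; n_B2 = X.
Total moles n_T = 1 + X.
y_i = n_i/n_T, p_i = y_i·P. K_p = p_A2 p_B2 / (p_B1).
This yields a degree-2 equation in X; solving on (0,1), X = 0.705.
Then n_B1 = 0.295, n_T = 1.7, so y_B1 = 0.173.

y_B1 = 0.173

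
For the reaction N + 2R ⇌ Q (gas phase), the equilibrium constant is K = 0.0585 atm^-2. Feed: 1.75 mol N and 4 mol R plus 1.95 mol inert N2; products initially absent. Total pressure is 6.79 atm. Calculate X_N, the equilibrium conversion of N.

X = 0.336

Take 1.75 mol N as basis and let X be its fractional conversion, so ξ = 1.75X.
Mole table: n_N = 1.75 − 1.75X; n_R = 4 − 3.5X; n_Q = 1.75X; n_I = 1.95 (inert).
Total moles n_T = 7.7 − 3.5X.
With p_i = (n_i/n_T)P, K = p_Q / (p_N p_R^2).
Substituting and setting equal to 0.0585 atm^-2 gives a polynomial in X; the root in (0,1) is X = 0.336.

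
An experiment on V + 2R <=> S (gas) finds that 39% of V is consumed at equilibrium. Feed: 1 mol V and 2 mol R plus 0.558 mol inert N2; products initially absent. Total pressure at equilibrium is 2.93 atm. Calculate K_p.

K_p = 0.386 atm^-2

Take 1 mol V as basis and let X be its fractional conversion, so ξ = X.
Mole table: n_V = 1 − X; n_R = 2 − 2X; n_S = X; n_I = 0.558 (inert).
Summing: n_T = 3.56 − 2X.
At X = 0.39: n_V = 0.61, n_R = 1.22, n_S = 0.39, n_T = 2.78.
p_i = (n_i/n_T)·P. K_p = p_S / (p_V p_R^2) = 0.386 atm^-2.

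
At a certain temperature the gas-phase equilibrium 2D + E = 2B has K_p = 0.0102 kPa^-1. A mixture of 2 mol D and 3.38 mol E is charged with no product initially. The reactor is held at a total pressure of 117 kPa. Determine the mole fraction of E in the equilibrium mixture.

Take 2 mol D as basis and let X be its fractional conversion, so ξ = X.
Mole table: n_D = 2 − 2X; n_E = 3.38 − X; n_B = 2X.
Summing: n_T = 5.38 − X.
With p_i = (n_i/n_T)P, K_p = p_B^2 / (p_D^2 p_E).
Setting this equal to 0.0102 kPa^-1 and taking the physical root (0 < X < 1) gives X = 0.457.
Then n_E = 2.92, n_T = 4.92, so y_E = 0.594.

y_E = 0.594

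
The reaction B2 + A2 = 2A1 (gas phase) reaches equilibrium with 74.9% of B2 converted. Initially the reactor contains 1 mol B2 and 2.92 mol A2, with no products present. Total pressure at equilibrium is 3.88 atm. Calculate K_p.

Basis: 1 mol B2 initially; let X = conversion of B2. Extent ξ = X.
Mole table: n_B2 = 1 − X; n_A2 = 2.92 − X; n_A1 = 2X.
n_T stays at 3.92 (no change in mole number).
At X = 0.749: n_B2 = 0.251, n_A2 = 2.17, n_A1 = 1.5, n_T = 3.92.
p_i = (n_i/n_T)·P. K_p = p_A1^2 / (p_B2 p_A2) = 4.12.

K_p = 4.12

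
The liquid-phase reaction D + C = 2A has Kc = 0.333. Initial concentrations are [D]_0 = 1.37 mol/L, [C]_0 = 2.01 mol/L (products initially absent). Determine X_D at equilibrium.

X = 0.270

Let X = conversion of D; extent ξ = 1.37·X mol/L.
Concentrations: [D] = 1.37 − 1.37X; [C] = 2.01 − 1.37X; [A] = 2.74X.
Kc = [A]^2 / ([D] [C]).
Setting equal to 0.333 and solving for X on (0,1) gives X = 0.270.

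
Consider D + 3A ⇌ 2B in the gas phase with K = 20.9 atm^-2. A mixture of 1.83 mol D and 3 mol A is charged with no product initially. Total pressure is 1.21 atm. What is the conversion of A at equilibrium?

X = 0.707

Take 3 mol A as basis and let X be its fractional conversion, so ξ = X.
At extent ξ: n_D = 1.83 − X; n_A = 3 − 3X; n_B = 2X.
Summing: n_T = 4.83 − 2X.
y_i = n_i/n_T, p_i = y_i·P. K = p_B^2 / (p_D p_A^3).
Setting this equal to 20.9 atm^-2 and taking the physical root (0 < X < 1) gives X = 0.707.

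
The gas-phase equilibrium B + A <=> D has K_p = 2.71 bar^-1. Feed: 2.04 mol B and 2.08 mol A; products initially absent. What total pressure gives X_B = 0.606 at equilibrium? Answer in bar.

P = 1.94 bar

Basis: 2.04 mol B initially; let X = conversion of B. Extent ξ = 2.04X.
Mole table: n_B = 2.04 − 2.04X; n_A = 2.08 − 2.04X; n_D = 2.04X.
Summing: n_T = 4.12 − 2.04X.
K_p = p_D / (p_B p_A) with p_i = (n_i/n_T)·P.
At X = 0.606: the mole-fraction product g(X) = Π y_i^ν_i = 5.257. Since K_p = g(X)·P^{-1}, P = (g/K_p)^(1/1) = (5.257/2.71)^(1/1) = 1.94 bar.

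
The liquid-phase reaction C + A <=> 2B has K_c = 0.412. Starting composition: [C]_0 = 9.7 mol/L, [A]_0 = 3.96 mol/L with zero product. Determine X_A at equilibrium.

Let X = conversion of A; extent ξ = 3.96·X mol/L.
Concentrations: [C] = 9.7 − 3.96X; [A] = 3.96 − 3.96X; [B] = 7.92X.
K_c = [B]^2 / ([C] [A]).
Equating to 0.412: the physical root is X = 0.368.

X = 0.368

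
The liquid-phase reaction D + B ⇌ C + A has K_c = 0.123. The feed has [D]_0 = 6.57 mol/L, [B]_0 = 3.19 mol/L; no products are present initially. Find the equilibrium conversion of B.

Let X = conversion of B; extent ξ = 3.19·X mol/L.
Concentrations: [D] = 6.57 − 3.19X; [B] = 3.19 − 3.19X; [C] = 3.19X; [A] = 3.19X.
K_c = [C] [A] / ([D] [B]).
Equating to 0.123: the physical root is X = 0.364.

X = 0.364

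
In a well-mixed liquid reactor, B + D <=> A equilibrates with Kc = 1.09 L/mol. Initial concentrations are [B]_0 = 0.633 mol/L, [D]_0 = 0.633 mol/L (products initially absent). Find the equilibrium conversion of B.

X = 0.320

Let X = conversion of B; extent ξ = 0.633·X mol/L.
Concentrations: [B] = 0.633 − 0.633X; [D] = 0.633 − 0.633X; [A] = 0.633X.
Kc = [A] / ([B] [D]).
Solving Kc = 1.09 for X ∈ (0,1): X = 0.320.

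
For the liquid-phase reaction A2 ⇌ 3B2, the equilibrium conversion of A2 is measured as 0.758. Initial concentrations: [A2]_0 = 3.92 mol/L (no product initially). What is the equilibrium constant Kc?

Kc = 747 (mol/L)^2

Let X = conversion of A2.
Concentrations: [A2] = 3.92 − 3.92X; [B2] = 11.8X.
At X = 0.758: [A2] = 0.949, [B2] = 8.91.
Kc = [B2]^3 / ([A2]) = 747 (mol/L)^2.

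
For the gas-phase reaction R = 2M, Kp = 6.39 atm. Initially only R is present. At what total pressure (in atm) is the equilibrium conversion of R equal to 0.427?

Let X = conversion of R (basis 1 mol R); extent of reaction ξ = X.
Species balance: n_R = 1 − X; n_M = 2X.
Summing: n_T = 1 + X.
Kp = p_M^2 / (p_R) with p_i = (n_i/n_T)·P.
At X = 0.427: the mole-fraction product g(X) = Π y_i^ν_i = 0.8919. Since Kp = g(X)·P^{1}, P = (Kp/g)^(1/1) = (6.39/0.8919)^(1/1) = 7.16 atm.

P = 7.16 atm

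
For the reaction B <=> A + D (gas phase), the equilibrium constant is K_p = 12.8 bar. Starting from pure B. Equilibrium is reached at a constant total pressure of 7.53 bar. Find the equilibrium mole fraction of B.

y_B = 0.115

Basis: 1 mol B initially; let X = conversion of B. Extent ξ = X.
Species balance: n_B = 1 − X; n_A = X; n_D = X.
Summing: n_T = 1 + X.
Mole fractions y_i = n_i/n_T; K_p = p_A p_D / (p_B) with p_i = y_i·P.
Equating to 12.8 bar and solving on 0 < X < 1: X = 0.793.
Then n_B = 0.207, n_T = 1.79, so y_B = 0.115.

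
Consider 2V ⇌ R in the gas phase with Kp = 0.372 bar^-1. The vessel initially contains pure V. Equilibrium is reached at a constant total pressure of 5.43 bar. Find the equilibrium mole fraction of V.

Basis: 1 mol V initially; let X = conversion of V. Extent ξ = 0.5X.
Species balance: n_V = 1 − X; n_R = 0.5X.
n_T = Σnᵢ = 1 − 0.5X.
y_i = n_i/n_T, p_i = y_i·P. Kp = p_R / (p_V^2).
Equating to 0.372 bar^-1 and solving on 0 < X < 1: X = 0.668.
Then n_V = 0.332, n_T = 0.666, so y_V = 0.498.

y_V = 0.498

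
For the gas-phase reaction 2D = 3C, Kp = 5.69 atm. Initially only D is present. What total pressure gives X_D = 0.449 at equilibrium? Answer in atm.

P = 6.92 atm

Let X = conversion of D (basis 1 mol D); extent of reaction ξ = 0.5X.
Moles: n_D = 1 − X; n_C = 1.5X.
Summing: n_T = 1 + 0.5X.
Kp = p_C^3 / (p_D^2) with p_i = (n_i/n_T)·P.
At X = 0.449: the mole-fraction product g(X) = Π y_i^ν_i = 0.8218. Since Kp = g(X)·P^{1}, P = (Kp/g)^(1/1) = (5.69/0.8218)^(1/1) = 6.92 atm.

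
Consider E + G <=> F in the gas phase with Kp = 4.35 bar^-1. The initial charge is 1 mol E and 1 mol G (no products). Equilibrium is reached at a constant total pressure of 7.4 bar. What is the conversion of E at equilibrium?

X = 0.826

Let X = conversion of E (basis 1 mol E); extent of reaction ξ = X.
At extent ξ: n_E = 1 − X; n_G = 1 − X; n_F = X.
Summing: n_T = 2 − X.
With p_i = (n_i/n_T)P, Kp = p_F / (p_E p_G).
Setting this equal to 4.35 bar^-1 and taking the physical root (0 < X < 1) gives X = 0.826.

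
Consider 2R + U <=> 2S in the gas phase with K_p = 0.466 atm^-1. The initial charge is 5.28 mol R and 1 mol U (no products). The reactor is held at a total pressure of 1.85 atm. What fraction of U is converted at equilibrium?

X = 0.547

Take 1 mol U as basis and let X be its fractional conversion, so ξ = X.
At extent ξ: n_R = 5.28 − 2X; n_U = 1 − X; n_S = 2X.
n_T = Σnᵢ = 6.28 − X.
With p_i = (n_i/n_T)P, K_p = p_S^2 / (p_R^2 p_U).
Substituting and setting equal to 0.466 atm^-1 gives a polynomial in X; the root in (0,1) is X = 0.547.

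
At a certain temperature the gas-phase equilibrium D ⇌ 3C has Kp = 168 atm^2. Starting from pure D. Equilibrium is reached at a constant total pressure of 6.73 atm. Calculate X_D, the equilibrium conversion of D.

X = 0.637

Basis: 1 mol D initially; let X = conversion of D. Extent ξ = X.
At extent ξ: n_D = 1 − X; n_C = 3X.
Total moles n_T = 1 + 2X.
y_i = n_i/n_T, p_i = y_i·P. Kp = p_C^3 / (p_D).
Equating to 168 atm^2 and solving on 0 < X < 1: X = 0.637.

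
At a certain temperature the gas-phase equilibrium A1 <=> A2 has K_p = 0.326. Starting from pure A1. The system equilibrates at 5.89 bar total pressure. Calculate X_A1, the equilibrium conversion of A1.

Let X = conversion of A1 (basis 1 mol A1); extent of reaction ξ = X.
Moles: n_A1 = 1 − X; n_A2 = X.
Total moles n_T = 1 (Δν = 0, constant).
Mole fractions y_i = n_i/n_T; K_p = p_A2 / (p_A1) with p_i = y_i·P.
Substituting and setting equal to 0.326 gives a polynomial in X; the root in (0,1) is X = 0.246.

X = 0.246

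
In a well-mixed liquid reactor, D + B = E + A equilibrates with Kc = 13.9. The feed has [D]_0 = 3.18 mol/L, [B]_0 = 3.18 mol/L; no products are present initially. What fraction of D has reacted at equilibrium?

Let X = conversion of D; extent ξ = 3.18·X mol/L.
Concentrations: [D] = 3.18 − 3.18X; [B] = 3.18 − 3.18X; [E] = 3.18X; [A] = 3.18X.
Kc = [E] [A] / ([D] [B]).
Setting equal to 13.9 and solving for X on (0,1) gives X = 0.789.

X = 0.789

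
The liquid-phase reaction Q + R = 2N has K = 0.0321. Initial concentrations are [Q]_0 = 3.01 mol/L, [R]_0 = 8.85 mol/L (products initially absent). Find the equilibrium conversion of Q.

Let X = conversion of Q; extent ξ = 3.01·X mol/L.
Concentrations: [Q] = 3.01 − 3.01X; [R] = 8.85 − 3.01X; [N] = 6.02X.
K = [N]^2 / ([Q] [R]).
Solving K = 0.0321 for X ∈ (0,1): X = 0.139.

X = 0.139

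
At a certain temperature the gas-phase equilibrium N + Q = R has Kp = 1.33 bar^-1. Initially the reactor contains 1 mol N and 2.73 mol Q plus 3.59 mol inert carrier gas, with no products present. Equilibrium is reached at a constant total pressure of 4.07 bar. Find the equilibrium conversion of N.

X = 0.630

Basis: 1 mol N initially; let X = conversion of N. Extent ξ = X.
Mole table: n_N = 1 − X; n_Q = 2.73 − X; n_R = X; n_I = 3.59 (inert).
Total moles n_T = 7.32 − X.
With p_i = (n_i/n_T)P, Kp = p_R / (p_N p_Q).
Substituting and setting equal to 1.33 bar^-1 gives a polynomial in X; the root in (0,1) is X = 0.630.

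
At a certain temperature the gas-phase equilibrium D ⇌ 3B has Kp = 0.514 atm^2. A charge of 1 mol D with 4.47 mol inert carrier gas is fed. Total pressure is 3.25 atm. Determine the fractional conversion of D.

Let X = conversion of D (basis 1 mol D); extent of reaction ξ = X.
At extent ξ: n_D = 1 − X; n_B = 3X; n_I = 4.47 (inert).
Total moles n_T = 5.47 + 2X.
Mole fractions y_i = n_i/n_T; Kp = p_B^3 / (p_D) with p_i = y_i·P.
Substituting and setting equal to 0.514 atm^2 gives a polynomial in X; the root in (0,1) is X = 0.354.

X = 0.354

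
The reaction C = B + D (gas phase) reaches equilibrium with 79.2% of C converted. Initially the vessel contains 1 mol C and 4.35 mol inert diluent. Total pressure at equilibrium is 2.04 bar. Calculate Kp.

Basis: 1 mol C initially; let X = conversion of C. Extent ξ = X.
Moles: n_C = 1 − X; n_B = X; n_D = X; n_I = 4.35 (inert).
Total moles n_T = 5.35 + X.
At X = 0.792: n_C = 0.208, n_B = 0.792, n_D = 0.792, n_T = 6.14.
p_i = (n_i/n_T)·P. Kp = p_B p_D / (p_C) = 1 bar.

Kp = 1 bar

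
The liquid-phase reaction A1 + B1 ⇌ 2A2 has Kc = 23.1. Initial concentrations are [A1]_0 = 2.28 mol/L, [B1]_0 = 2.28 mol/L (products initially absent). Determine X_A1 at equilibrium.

X = 0.706

Let X = conversion of A1; extent ξ = 2.28·X mol/L.
Concentrations: [A1] = 2.28 − 2.28X; [B1] = 2.28 − 2.28X; [A2] = 4.56X.
Kc = [A2]^2 / ([A1] [B1]).
This equals 23.1 at X = 0.706 (the root in 0 < X < 1).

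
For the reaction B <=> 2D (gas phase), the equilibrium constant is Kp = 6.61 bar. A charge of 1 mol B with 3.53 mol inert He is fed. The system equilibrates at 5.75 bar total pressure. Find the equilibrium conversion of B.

X = 0.686

Take 1 mol B as basis and let X be its fractional conversion, so ξ = X.
Species balance: n_B = 1 − X; n_D = 2X; n_I = 3.53 (inert).
n_T = Σnᵢ = 4.53 + X.
With p_i = (n_i/n_T)P, Kp = p_D^2 / (p_B).
Equating to 6.61 bar and solving on 0 < X < 1: X = 0.686.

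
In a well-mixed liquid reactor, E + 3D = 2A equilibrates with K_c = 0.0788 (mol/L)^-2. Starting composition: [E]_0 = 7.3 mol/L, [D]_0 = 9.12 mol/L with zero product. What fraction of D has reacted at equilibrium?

X = 0.639

Let X = conversion of D; extent ξ = 9.12X/3 mol/L.
Concentrations: [E] = 7.3 − 3.04X; [D] = 9.12 − 9.12X; [A] = 6.08X.
K_c = [A]^2 / ([E] [D]^3).
Equating to 0.0788 (mol/L)^-2: the physical root is X = 0.639.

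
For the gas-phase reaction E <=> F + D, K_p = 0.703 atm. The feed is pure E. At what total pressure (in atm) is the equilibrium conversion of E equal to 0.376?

Let X = conversion of E (basis 1 mol E); extent of reaction ξ = X.
Species balance: n_E = 1 − X; n_F = X; n_D = X.
Total moles n_T = 1 + X.
K_p = p_F p_D / (p_E) with p_i = (n_i/n_T)·P.
At X = 0.376: the mole-fraction product g(X) = Π y_i^ν_i = 0.1647. Since K_p = g(X)·P^{1}, P = (K_p/g)^(1/1) = (0.703/0.1647)^(1/1) = 4.27 atm.

P = 4.27 atm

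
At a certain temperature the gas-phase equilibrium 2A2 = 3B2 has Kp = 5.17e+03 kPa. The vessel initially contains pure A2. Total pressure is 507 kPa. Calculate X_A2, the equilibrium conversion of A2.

X = 0.706

Basis: 1 mol A2 initially; let X = conversion of A2. Extent ξ = 0.5X.
Mole table: n_A2 = 1 − X; n_B2 = 1.5X.
Total moles n_T = 1 + 0.5X.
With p_i = (n_i/n_T)P, Kp = p_B2^3 / (p_A2^2).
This yields a degree-3 equation in X; solving on (0,1), X = 0.706.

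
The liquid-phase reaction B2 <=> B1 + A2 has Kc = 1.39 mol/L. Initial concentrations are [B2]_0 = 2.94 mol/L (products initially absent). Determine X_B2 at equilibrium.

X = 0.491

Let X = conversion of B2; extent ξ = 2.94·X mol/L.
Concentrations: [B2] = 2.94 − 2.94X; [B1] = 2.94X; [A2] = 2.94X.
Kc = [B1] [A2] / ([B2]).
This equals 1.39 at X = 0.491 (the root in 0 < X < 1).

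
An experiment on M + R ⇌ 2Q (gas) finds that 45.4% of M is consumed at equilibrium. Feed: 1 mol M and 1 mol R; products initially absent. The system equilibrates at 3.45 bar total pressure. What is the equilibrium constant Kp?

Kp = 2.77

Let X = conversion of M (basis 1 mol M); extent of reaction ξ = X.
Mole table: n_M = 1 − X; n_R = 1 − X; n_Q = 2X.
n_T stays at 2 (no change in mole number).
At X = 0.454: n_M = 0.546, n_R = 0.546, n_Q = 0.908, n_T = 2.
p_i = (n_i/n_T)·P. Kp = p_Q^2 / (p_M p_R) = 2.77.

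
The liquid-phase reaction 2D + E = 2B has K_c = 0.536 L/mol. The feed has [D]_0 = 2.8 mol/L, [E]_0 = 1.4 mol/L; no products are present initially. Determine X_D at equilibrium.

Let X = conversion of D; extent ξ = 2.8X/2 mol/L.
Concentrations: [D] = 2.8 − 2.8X; [E] = 1.4 − 1.4X; [B] = 2.8X.
K_c = [B]^2 / ([D]^2 [E]).
Setting equal to 0.536 and solving for X on (0,1) gives X = 0.401.

X = 0.401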